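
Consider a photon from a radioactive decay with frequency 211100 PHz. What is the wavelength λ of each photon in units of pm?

First convert: f = 211100 PHz = 2.111e20 Hz.
The photon relation is λ = c/f, giving λ = 1.420e-12 m.
Converting to pm: λ = 1.420 pm ≈ 1.42 pm.

1.42 pm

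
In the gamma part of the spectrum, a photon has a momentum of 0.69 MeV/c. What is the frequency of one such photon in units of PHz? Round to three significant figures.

1.67e5 PHz

Take h = 6.62607015e-34 J·s, c = 2.99792458e8 m/s, 1 eV = 1.602176634e-19 J.
First convert: p = 0.69 MeV/c = 3.6876e-22 kg·m/s.
For a photon f = pc/h, so f = 1.668e20 Hz.
Converting to PHz: f = 166800 PHz ≈ 1.67e5 PHz.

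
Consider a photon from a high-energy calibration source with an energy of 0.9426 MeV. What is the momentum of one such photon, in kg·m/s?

5.04 × 10^-22 kg·m/s

First convert: E = 0.9426 MeV = 1.5102 × 10^-13 J.
For a photon p = E/c, so p = 5.038 × 10^-22 kg·m/s.
So p ≈ 5.04 × 10^-22 kg·m/s.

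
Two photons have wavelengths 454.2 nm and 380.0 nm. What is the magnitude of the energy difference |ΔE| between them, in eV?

0.533 eV

Using E = hc/λ: E₁ = 4.3735·10^-19 J, E₂ = 5.2275·10^-19 J.
|ΔE| = |4.3735·10^-19 − 5.2275·10^-19| = 8.54·10^-20 J = 0.533 eV.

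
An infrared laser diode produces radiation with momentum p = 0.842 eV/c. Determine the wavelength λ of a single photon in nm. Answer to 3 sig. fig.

1470 nm

Use h = 6.62607015·10^-34 J·s, c = 2.99792458·10^8 m/s, 1 eV = 1.602176634·10^-19 J.
First convert: p = 0.842 eV/c = 4.4999·10^-28 kg·m/s.
For a photon λ = h/p, so λ = 1.472·10^-6 m.
Converting to nm: λ = 1472 nm ≈ 1470 nm.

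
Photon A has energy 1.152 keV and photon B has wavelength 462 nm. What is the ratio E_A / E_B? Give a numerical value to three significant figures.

429

E_A = 1.846e-16 J (from energy = 1.152 keV, via E given directly).
E_B = 4.300e-19 J (from wavelength = 462 nm, via E = hc/λ).
Ratio = 1.846e-16 / 4.300e-19 = 429.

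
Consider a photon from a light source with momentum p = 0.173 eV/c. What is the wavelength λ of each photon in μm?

Use h = 6.62607015e-34 J·s, c = 2.99792458e8 m/s, 1 eV = 1.602176634e-19 J.
In SI units: p = 0.173 eV/c = 9.2456e-29 kg·m/s.
For a photon λ = h/p, so λ = 7.167e-6 m.
Converting to μm: λ = 7.167 μm ≈ 7.17 μm.

7.17 μm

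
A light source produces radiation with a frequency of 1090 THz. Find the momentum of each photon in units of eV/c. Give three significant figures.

Use h = 6.62607015 × 10^-34 J·s, c = 2.99792458 × 10^8 m/s, 1 eV = 1.602176634 × 10^-19 J.
In SI units: f = 1090 THz = 1.09 × 10^15 Hz.
The photon relation is p = hf/c, giving p = 2.409 × 10^-27 kg·m/s.
Converting to eV/c: p = 4.508 eV/c ≈ 4.51 eV/c.

4.51 eV/c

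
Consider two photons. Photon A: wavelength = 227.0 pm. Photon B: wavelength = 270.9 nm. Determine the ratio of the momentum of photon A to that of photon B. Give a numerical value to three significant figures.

1190

p_A = 2.919 × 10^-24 kg·m/s (from wavelength = 227.0 pm, via p = h/λ).
p_B = 2.446 × 10^-27 kg·m/s (from wavelength = 270.9 nm, via p = h/λ).
Ratio = 2.919 × 10^-24 / 2.446 × 10^-27 = 1190.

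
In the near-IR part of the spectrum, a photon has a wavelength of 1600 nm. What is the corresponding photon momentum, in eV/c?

0.775 eV/c

In SI units: λ = 1600 nm = 1.60·10^-6 m.
Since p = h/λ for a photon, p = 4.141·10^-28 kg·m/s.
Converting to eV/c: p = 0.7749 eV/c ≈ 0.775 eV/c.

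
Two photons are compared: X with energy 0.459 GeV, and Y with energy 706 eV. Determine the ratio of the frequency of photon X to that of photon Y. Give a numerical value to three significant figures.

f_X = 1.110e23 Hz (from energy = 0.459 GeV, via f = E/h).
f_Y = 1.707e17 Hz (from energy = 706 eV, via f = E/h).
Ratio = 1.110e23 / 1.707e17 = 6.50e5.

6.50e5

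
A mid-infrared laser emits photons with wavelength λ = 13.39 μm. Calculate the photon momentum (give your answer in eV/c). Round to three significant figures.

0.0926 eV/c

Take h = 6.62607015e-34 J·s, c = 2.99792458e8 m/s, 1 eV = 1.602176634e-19 J.
Convert to SI: λ = 13.39 μm = 1.339e-5 m.
The photon relation is p = h/λ, giving p = 4.949e-29 kg·m/s.
Converting to eV/c: p = 0.09259 eV/c ≈ 0.0926 eV/c.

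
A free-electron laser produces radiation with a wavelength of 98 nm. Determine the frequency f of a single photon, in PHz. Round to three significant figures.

3.06 PHz

(c = 2.99792458 × 10^8 m/s.)
In SI units: λ = 98 nm = 9.8 × 10^-8 m.
For a photon f = c/λ, so f = 3.059 × 10^15 Hz.
Converting to PHz: f = 3.059 PHz ≈ 3.06 PHz.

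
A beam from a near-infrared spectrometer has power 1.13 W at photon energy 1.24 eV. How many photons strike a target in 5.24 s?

2.98e19 photons

Total energy: E_total = P·t = 1.13 × 5.24 = 5.921 J.
Per-photon energy: E = 1.987e-19 J.
N = E_total / E_photon = 2.98e19.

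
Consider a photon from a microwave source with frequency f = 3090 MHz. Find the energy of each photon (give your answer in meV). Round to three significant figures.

0.0128 meV

First convert: f = 3090 MHz = 3.09·10^9 Hz.
Apply E = hf: E = 2.047·10^-24 J.
Converting to meV: E = 0.01278 meV ≈ 0.0128 meV.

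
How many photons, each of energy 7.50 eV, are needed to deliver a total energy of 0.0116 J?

Per-photon energy: E = 1.202e-18 J (from energy = 7.50 eV).
N = E_total / E_photon = 0.0116 J / 1.202e-18 J = 9.65e15.

9.65e15 photons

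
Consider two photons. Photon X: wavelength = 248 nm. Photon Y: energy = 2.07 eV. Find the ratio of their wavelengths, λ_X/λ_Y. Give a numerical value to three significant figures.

λ_X = 2.480e-7 m (from wavelength = 248 nm, via λ given directly).
λ_Y = 5.990e-7 m (from energy = 2.07 eV, via λ = hc/E).
Ratio = 2.480e-7 / 5.990e-7 = 0.414.

0.414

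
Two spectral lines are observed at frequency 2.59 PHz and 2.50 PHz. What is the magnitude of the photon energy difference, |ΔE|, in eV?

Using E = hf: E₁ = 1.716e-18 J, E₂ = 1.657e-18 J.
|ΔE| = |1.716e-18 − 1.657e-18| = 5.96e-20 J = 0.372 eV.

0.372 eV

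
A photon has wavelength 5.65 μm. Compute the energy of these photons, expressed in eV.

0.219 eV

First convert: λ = 5.65 μm = 5.65·10^-6 m.
The photon relation is E = hc/λ, giving E = 3.516·10^-20 J.
Converting to eV: E = 0.2194 eV ≈ 0.219 eV.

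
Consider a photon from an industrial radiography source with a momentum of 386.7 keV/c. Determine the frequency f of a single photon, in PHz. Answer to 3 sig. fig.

Take h = 6.62607015e-34 J·s, c = 2.99792458e8 m/s, 1 eV = 1.602176634e-19 J.
First convert: p = 386.7 keV/c = 2.0666e-22 kg·m/s.
Apply f = pc/h: f = 9.350e19 Hz.
Converting to PHz: f = 93500 PHz ≈ 9.35e4 PHz.

9.35e4 PHz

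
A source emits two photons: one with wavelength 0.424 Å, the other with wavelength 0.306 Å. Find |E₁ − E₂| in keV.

11.3 keV

Using E = hc/λ: E₁ = 4.685 × 10^-15 J, E₂ = 6.492 × 10^-15 J.
|ΔE| = |4.685 × 10^-15 − 6.492 × 10^-15| = 1.81 × 10^-15 J = 11.3 keV.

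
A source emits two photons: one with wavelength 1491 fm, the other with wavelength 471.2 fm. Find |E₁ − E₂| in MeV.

1.80 MeV

Using E = hc/λ: E₁ = 1.3323·10^-13 J, E₂ = 4.2157·10^-13 J.
|ΔE| = |1.3323·10^-13 − 4.2157·10^-13| = 2.88·10^-13 J = 1.80 MeV.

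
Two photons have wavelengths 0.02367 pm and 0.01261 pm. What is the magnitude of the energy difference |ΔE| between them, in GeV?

Using E = hc/λ: E₁ = 8.3923e-12 J, E₂ = 1.5753e-11 J.
|ΔE| = |8.3923e-12 − 1.5753e-11| = 7.36e-12 J = 0.0459 GeV.

0.0459 GeV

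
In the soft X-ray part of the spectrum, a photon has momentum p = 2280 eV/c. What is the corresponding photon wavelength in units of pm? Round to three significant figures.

(h = 6.62607015 × 10^-34 J·s, c = 2.99792458 × 10^8 m/s, 1 eV = 1.602176634 × 10^-19 J.)
In SI units: p = 2280 eV/c = 1.2185 × 10^-24 kg·m/s.
The photon relation is λ = h/p, giving λ = 5.438 × 10^-10 m.
Converting to pm: λ = 543.8 pm ≈ 544 pm.

544 pm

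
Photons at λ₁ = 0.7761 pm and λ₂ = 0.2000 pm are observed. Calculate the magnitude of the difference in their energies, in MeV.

4.60 MeV

Using E = hc/λ: E₁ = 2.5595·10^-13 J, E₂ = 9.9322·10^-13 J.
|ΔE| = |2.5595·10^-13 − 9.9322·10^-13| = 7.37·10^-13 J = 4.60 MeV.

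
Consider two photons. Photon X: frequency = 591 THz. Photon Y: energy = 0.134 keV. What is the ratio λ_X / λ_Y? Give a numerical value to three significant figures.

λ_X = 5.073 × 10^-7 m (from frequency = 591 THz, via λ = c/f).
λ_Y = 9.253 × 10^-9 m (from energy = 0.134 keV, via λ = hc/E).
Ratio = 5.073 × 10^-7 / 9.253 × 10^-9 = 54.8.

54.8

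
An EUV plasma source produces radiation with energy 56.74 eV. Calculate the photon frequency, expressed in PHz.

Take h = 6.62607015e-34 J·s, 1 eV = 1.602176634e-19 J.
First convert: E = 56.74 eV = 9.0908e-18 J.
The photon relation is f = E/h, giving f = 1.372e16 Hz.
Converting to PHz: f = 13.72 PHz ≈ 13.7 PHz.

13.7 PHz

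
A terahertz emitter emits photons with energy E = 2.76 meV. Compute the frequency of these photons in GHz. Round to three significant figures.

667 GHz

Use h = 6.62607015 × 10^-34 J·s, 1 eV = 1.602176634 × 10^-19 J.
Convert to SI: E = 2.76 meV = 4.4220 × 10^-22 J.
The photon relation is f = E/h, giving f = 6.674 × 10^11 Hz.
Converting to GHz: f = 667.4 GHz ≈ 667 GHz.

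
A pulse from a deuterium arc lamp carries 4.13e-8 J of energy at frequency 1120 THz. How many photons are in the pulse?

5.57e10 photons

Per-photon energy: E = 7.421e-19 J (from frequency = 1120 THz).
N = E_total / E_photon = 4.13e-8 J / 7.421e-19 J = 5.57e10.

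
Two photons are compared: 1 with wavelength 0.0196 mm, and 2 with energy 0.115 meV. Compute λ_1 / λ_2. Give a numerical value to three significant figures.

1.82e-3

λ_1 = 1.960e-5 m (from wavelength = 0.0196 mm, via λ given directly).
λ_2 = 0.01078 m (from energy = 0.115 meV, via λ = hc/E).
Ratio = 1.960e-5 / 0.01078 = 1.82e-3.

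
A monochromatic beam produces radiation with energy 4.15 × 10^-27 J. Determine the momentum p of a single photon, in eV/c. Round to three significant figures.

The photon relation is p = E/c, giving p = 1.384 × 10^-35 kg·m/s.
Converting to eV/c: p = 2.590 × 10^-8 eV/c ≈ 2.59 × 10^-8 eV/c.

2.59 × 10^-8 eV/c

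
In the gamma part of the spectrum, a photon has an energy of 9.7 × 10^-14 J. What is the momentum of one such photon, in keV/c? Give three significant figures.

Since p = E/c for a photon, p = 3.236 × 10^-22 kg·m/s.
Converting to keV/c: p = 605.4 keV/c ≈ 605 keV/c.

605 keV/c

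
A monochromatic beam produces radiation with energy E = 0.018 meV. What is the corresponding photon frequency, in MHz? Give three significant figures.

4350 MHz

Take h = 6.62607015 × 10^-34 J·s, 1 eV = 1.602176634 × 10^-19 J.
Convert to SI: E = 0.018 meV = 2.8839 × 10^-24 J.
Apply f = E/h: f = 4.352 × 10^9 Hz.
Converting to MHz: f = 4352 MHz ≈ 4350 MHz.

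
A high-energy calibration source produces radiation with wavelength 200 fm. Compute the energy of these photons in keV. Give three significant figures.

6200 keV

In SI units: λ = 200 fm = 2.0 × 10^-13 m.
For a photon E = hc/λ, so E = 9.932 × 10^-13 J.
Converting to keV: E = 6199 keV ≈ 6200 keV.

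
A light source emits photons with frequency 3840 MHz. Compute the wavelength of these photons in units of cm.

7.81 cm

Convert to SI: f = 3840 MHz = 3.84 × 10^9 Hz.
Apply λ = c/f: λ = 0.07807 m.
Converting to cm: λ = 7.807 cm ≈ 7.81 cm.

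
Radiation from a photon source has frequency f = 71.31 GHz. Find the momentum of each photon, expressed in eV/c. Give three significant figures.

In SI units: f = 71.31 GHz = 7.131e10 Hz.
Since p = hf/c for a photon, p = 1.576e-31 kg·m/s.
Converting to eV/c: p = 2.949e-4 eV/c ≈ 2.95e-4 eV/c.

2.95e-4 eV/c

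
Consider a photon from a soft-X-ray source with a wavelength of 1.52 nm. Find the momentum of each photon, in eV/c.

816 eV/c

Take h = 6.62607015 × 10^-34 J·s, c = 2.99792458 × 10^8 m/s, 1 eV = 1.602176634 × 10^-19 J.
In SI units: λ = 1.52 nm = 1.52 × 10^-9 m.
Apply p = h/λ: p = 4.359 × 10^-25 kg·m/s.
Converting to eV/c: p = 815.7 eV/c ≈ 816 eV/c.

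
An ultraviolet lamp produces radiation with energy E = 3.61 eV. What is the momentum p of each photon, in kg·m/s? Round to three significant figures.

First convert: E = 3.61 eV = 5.7839 × 10^-19 J.
For a photon p = E/c, so p = 1.929 × 10^-27 kg·m/s.
So p ≈ 1.93 × 10^-27 kg·m/s.

1.93 × 10^-27 kg·m/s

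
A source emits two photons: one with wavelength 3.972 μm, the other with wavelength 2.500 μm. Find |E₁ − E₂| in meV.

Using E = hc/λ: E₁ = 5.0011e-20 J, E₂ = 7.9458e-20 J.
|ΔE| = |5.0011e-20 − 7.9458e-20| = 2.94e-20 J = 184 meV.

184 meV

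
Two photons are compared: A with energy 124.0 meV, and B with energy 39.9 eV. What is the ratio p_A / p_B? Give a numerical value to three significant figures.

p_A = 6.627·10^-29 kg·m/s (from energy = 124.0 meV, via p = E/c).
p_B = 2.132·10^-26 kg·m/s (from energy = 39.9 eV, via p = E/c).
Ratio = 6.627·10^-29 / 2.132·10^-26 = 3.11·10^-3.

3.11·10^-3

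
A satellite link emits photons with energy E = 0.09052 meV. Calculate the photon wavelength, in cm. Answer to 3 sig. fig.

1.37 cm

Convert to SI: E = 0.09052 meV = 1.4503 × 10^-23 J.
For a photon λ = hc/E, so λ = 0.01370 m.
Converting to cm: λ = 1.370 cm ≈ 1.37 cm.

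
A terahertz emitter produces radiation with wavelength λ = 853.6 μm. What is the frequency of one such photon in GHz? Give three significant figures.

Use c = 2.99792458 × 10^8 m/s.
Convert to SI: λ = 853.6 μm = 8.536 × 10^-4 m.
For a photon f = c/λ, so f = 3.512 × 10^11 Hz.
Converting to GHz: f = 351.2 GHz ≈ 351 GHz.

351 GHz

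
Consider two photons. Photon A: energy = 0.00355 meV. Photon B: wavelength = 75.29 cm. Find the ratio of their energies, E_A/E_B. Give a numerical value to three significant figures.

2.16

E_A = 5.688·10^-25 J (from energy = 0.00355 meV, via E given directly).
E_B = 2.638·10^-25 J (from wavelength = 75.29 cm, via E = hc/λ).
Ratio = 5.688·10^-25 / 2.638·10^-25 = 2.16.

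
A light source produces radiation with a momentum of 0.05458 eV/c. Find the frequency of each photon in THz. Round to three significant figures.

Convert to SI: p = 0.05458 eV/c = 2.9169e-29 kg·m/s.
Apply f = pc/h: f = 1.320e13 Hz.
Converting to THz: f = 13.20 THz ≈ 13.2 THz.

13.2 THz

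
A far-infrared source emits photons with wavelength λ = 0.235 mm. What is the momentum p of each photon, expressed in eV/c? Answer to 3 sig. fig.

5.28 × 10^-3 eV/c

Take h = 6.62607015 × 10^-34 J·s, c = 2.99792458 × 10^8 m/s, 1 eV = 1.602176634 × 10^-19 J.
In SI units: λ = 0.235 mm = 2.35 × 10^-4 m.
Apply p = h/λ: p = 2.820 × 10^-30 kg·m/s.
Converting to eV/c: p = 0.005276 eV/c ≈ 5.28 × 10^-3 eV/c.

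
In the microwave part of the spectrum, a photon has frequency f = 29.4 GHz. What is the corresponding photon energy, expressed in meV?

0.122 meV

First convert: f = 29.4 GHz = 2.94e10 Hz.
For a photon E = hf, so E = 1.948e-23 J.
Converting to meV: E = 0.1216 meV ≈ 0.122 meV.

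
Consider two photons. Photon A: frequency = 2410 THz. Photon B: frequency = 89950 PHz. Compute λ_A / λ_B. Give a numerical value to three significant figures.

λ_A = 1.244 × 10^-7 m (from frequency = 2410 THz, via λ = c/f).
λ_B = 3.333 × 10^-12 m (from frequency = 89950 PHz, via λ = c/f).
Ratio = 1.244 × 10^-7 / 3.333 × 10^-12 = 3.73 × 10^4.

3.73 × 10^4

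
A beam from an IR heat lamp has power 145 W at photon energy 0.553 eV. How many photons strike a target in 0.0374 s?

6.12 × 10^19 photons

Total energy: E_total = P·t = 145 × 0.0374 = 5.423 J.
Per-photon energy: E = 8.860 × 10^-20 J.
N = E_total / E_photon = 6.12 × 10^19.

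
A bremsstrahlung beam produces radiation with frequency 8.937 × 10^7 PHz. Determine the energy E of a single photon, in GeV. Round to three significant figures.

0.370 GeV

First convert: f = 8.937 × 10^7 PHz = 8.937 × 10^22 Hz.
Since E = hf for a photon, E = 5.922 × 10^-11 J.
Converting to GeV: E = 0.3696 GeV ≈ 0.370 GeV.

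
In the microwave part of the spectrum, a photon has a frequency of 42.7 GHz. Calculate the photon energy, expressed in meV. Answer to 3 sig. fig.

0.177 meV

Use h = 6.62607015 × 10^-34 J·s, 1 eV = 1.602176634 × 10^-19 J.
Convert to SI: f = 42.7 GHz = 4.27 × 10^10 Hz.
The photon relation is E = hf, giving E = 2.829 × 10^-23 J.
Converting to meV: E = 0.1766 meV ≈ 0.177 meV.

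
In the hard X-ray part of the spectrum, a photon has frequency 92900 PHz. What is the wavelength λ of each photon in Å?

0.0323 Å

Use c = 2.99792458e8 m/s.
First convert: f = 92900 PHz = 9.29e19 Hz.
The photon relation is λ = c/f, giving λ = 3.227e-12 m.
Converting to Å: λ = 0.03227 Å ≈ 0.0323 Å.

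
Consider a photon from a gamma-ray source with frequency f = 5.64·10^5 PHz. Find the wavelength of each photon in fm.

532 fm

In SI units: f = 5.64·10^5 PHz = 5.64·10^20 Hz.
The photon relation is λ = c/f, giving λ = 5.315·10^-13 m.
Converting to fm: λ = 531.5 fm ≈ 532 fm.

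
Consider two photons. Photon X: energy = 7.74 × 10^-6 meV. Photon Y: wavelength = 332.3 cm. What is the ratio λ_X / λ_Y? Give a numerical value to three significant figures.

48.2

λ_X = 160.2 m (from energy = 7.74 × 10^-6 meV, via λ = hc/E).
λ_Y = 3.323 m (from wavelength = 332.3 cm, via λ given directly).
Ratio = 160.2 / 3.323 = 48.2.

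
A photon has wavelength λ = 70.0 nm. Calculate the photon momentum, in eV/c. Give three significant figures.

Use h = 6.62607015 × 10^-34 J·s, c = 2.99792458 × 10^8 m/s, 1 eV = 1.602176634 × 10^-19 J.
First convert: λ = 70.0 nm = 7.00 × 10^-8 m.
The photon relation is p = h/λ, giving p = 9.466 × 10^-27 kg·m/s.
Converting to eV/c: p = 17.71 eV/c ≈ 17.7 eV/c.

17.7 eV/c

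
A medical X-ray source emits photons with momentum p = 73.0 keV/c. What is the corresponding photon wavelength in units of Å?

0.170 Å

(h = 6.62607015 × 10^-34 J·s, c = 2.99792458 × 10^8 m/s, 1 eV = 1.602176634 × 10^-19 J.)
In SI units: p = 73.0 keV/c = 3.9013 × 10^-23 kg·m/s.
Since λ = h/p for a photon, λ = 1.698 × 10^-11 m.
Converting to Å: λ = 0.1698 Å ≈ 0.170 Å.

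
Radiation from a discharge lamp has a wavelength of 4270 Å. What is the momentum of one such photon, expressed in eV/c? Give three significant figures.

Take h = 6.62607015e-34 J·s, c = 2.99792458e8 m/s, 1 eV = 1.602176634e-19 J.
Convert to SI: λ = 4270 Å = 4.27e-7 m.
Since p = h/λ for a photon, p = 1.552e-27 kg·m/s.
Converting to eV/c: p = 2.904 eV/c ≈ 2.90 eV/c.

2.90 eV/c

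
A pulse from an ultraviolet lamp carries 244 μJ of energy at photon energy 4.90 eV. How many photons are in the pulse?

3.11 × 10^14 photons

Per-photon energy: E = 7.851 × 10^-19 J (from energy = 4.90 eV).
N = E_total / E_photon = 2.44 × 10^-4 J / 7.851 × 10^-19 J = 3.11 × 10^14.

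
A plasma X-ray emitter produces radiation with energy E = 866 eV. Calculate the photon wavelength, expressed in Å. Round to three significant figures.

14.3 Å

In SI units: E = 866 eV = 1.3875 × 10^-16 J.
The photon relation is λ = hc/E, giving λ = 1.432 × 10^-9 m.
Converting to Å: λ = 14.32 Å ≈ 14.3 Å.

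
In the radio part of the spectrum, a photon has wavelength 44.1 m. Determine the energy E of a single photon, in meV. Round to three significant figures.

2.81e-5 meV

Take h = 6.62607015e-34 J·s, c = 2.99792458e8 m/s, 1 eV = 1.602176634e-19 J.
The photon relation is E = hc/λ, giving E = 4.504e-27 J.
Converting to meV: E = 2.811e-5 meV ≈ 2.81e-5 meV.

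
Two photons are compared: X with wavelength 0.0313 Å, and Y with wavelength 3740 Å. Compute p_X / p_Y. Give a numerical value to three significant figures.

1.19·10^5

p_X = 2.117·10^-22 kg·m/s (from wavelength = 0.0313 Å, via p = h/λ).
p_Y = 1.772·10^-27 kg·m/s (from wavelength = 3740 Å, via p = h/λ).
Ratio = 2.117·10^-22 / 1.772·10^-27 = 1.19·10^5.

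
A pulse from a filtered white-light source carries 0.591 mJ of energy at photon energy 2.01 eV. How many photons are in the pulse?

Per-photon energy: E = 3.220 × 10^-19 J (from energy = 2.01 eV).
N = E_total / E_photon = 5.91 × 10^-4 J / 3.220 × 10^-19 J = 1.84 × 10^15.

1.84 × 10^15 photons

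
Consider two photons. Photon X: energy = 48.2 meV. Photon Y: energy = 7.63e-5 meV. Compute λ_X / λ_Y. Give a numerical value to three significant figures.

1.58e-6

λ_X = 2.572e-5 m (from energy = 48.2 meV, via λ = hc/E).
λ_Y = 16.25 m (from energy = 7.63e-5 meV, via λ = hc/E).
Ratio = 2.572e-5 / 16.25 = 1.58e-6.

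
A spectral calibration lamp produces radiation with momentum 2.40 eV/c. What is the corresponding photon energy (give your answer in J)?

3.85e-19 J

In SI units: p = 2.40 eV/c = 1.2826e-27 kg·m/s.
The photon relation is E = pc, giving E = 3.845e-19 J.
So E ≈ 3.85e-19 J.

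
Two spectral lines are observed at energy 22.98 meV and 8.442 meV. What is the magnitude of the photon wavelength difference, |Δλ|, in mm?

0.0929 mm

Using λ = hc/E: λ₁ = 5.3953 × 10^-5 m, λ₂ = 1.4687 × 10^-4 m.
|Δλ| = |5.3953 × 10^-5 − 1.4687 × 10^-4| = 9.29 × 10^-5 m = 0.0929 mm.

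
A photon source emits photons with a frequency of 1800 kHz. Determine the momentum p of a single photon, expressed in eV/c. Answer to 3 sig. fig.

Take h = 6.62607015 × 10^-34 J·s, c = 2.99792458 × 10^8 m/s, 1 eV = 1.602176634 × 10^-19 J.
First convert: f = 1800 kHz = 1.8 × 10^6 Hz.
For a photon p = hf/c, so p = 3.978 × 10^-36 kg·m/s.
Converting to eV/c: p = 7.444 × 10^-9 eV/c ≈ 7.44 × 10^-9 eV/c.

7.44 × 10^-9 eV/c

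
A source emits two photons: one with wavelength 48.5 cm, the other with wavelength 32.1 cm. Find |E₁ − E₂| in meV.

Using E = hc/λ: E₁ = 4.096 × 10^-25 J, E₂ = 6.188 × 10^-25 J.
|ΔE| = |4.096 × 10^-25 − 6.188 × 10^-25| = 2.09 × 10^-25 J = 1.31 × 10^-3 meV.

1.31 × 10^-3 meV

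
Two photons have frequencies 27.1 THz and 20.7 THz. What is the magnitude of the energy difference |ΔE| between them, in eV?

0.0265 eV

Using E = hf: E₁ = 1.796 × 10^-20 J, E₂ = 1.372 × 10^-20 J.
|ΔE| = |1.796 × 10^-20 − 1.372 × 10^-20| = 4.24 × 10^-21 J = 0.0265 eV.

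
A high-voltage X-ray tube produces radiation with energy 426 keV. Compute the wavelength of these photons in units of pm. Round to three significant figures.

2.91 pm

First convert: E = 426 keV = 6.8253e-14 J.
For a photon λ = hc/E, so λ = 2.910e-12 m.
Converting to pm: λ = 2.910 pm ≈ 2.91 pm.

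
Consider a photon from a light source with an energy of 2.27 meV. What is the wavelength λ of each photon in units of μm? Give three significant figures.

546 μm

First convert: E = 2.27 meV = 3.6369e-22 J.
The photon relation is λ = hc/E, giving λ = 5.462e-4 m.
Converting to μm: λ = 546.2 μm ≈ 546 μm.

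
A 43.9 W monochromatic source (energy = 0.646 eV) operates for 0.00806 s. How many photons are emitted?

3.42e18 photons

Total energy: E_total = P·t = 43.9 × 0.00806 = 0.3538 J.
Per-photon energy: E = 1.035e-19 J.
N = E_total / E_photon = 3.42e18.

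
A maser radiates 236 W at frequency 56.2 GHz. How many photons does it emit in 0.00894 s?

Total energy: E_total = P·t = 236 × 0.00894 = 2.110 J.
Per-photon energy: E = 3.724·10^-23 J.
N = E_total / E_photon = 5.67·10^22.

5.67·10^22 photons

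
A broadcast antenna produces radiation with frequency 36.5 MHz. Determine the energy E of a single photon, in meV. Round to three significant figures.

First convert: f = 36.5 MHz = 3.65e7 Hz.
For a photon E = hf, so E = 2.419e-26 J.
Converting to meV: E = 1.510e-4 meV ≈ 1.51e-4 meV.

1.51e-4 meV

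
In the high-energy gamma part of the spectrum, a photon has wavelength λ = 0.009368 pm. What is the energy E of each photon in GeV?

Convert to SI: λ = 0.009368 pm = 9.368 × 10^-15 m.
The photon relation is E = hc/λ, giving E = 2.120 × 10^-11 J.
Converting to GeV: E = 0.1323 GeV ≈ 0.132 GeV.

0.132 GeV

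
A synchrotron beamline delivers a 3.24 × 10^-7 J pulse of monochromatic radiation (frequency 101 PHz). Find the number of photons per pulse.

Per-photon energy: E = 6.692 × 10^-17 J (from frequency = 101 PHz).
N = E_total / E_photon = 3.24 × 10^-7 J / 6.692 × 10^-17 J = 4.84 × 10^9.

4.84 × 10^9 photons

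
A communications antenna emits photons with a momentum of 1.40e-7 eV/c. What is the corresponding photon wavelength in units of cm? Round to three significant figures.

886 cm

First convert: p = 1.40e-7 eV/c = 7.4820e-35 kg·m/s.
The photon relation is λ = h/p, giving λ = 8.856 m.
Converting to cm: λ = 885.6 cm ≈ 886 cm.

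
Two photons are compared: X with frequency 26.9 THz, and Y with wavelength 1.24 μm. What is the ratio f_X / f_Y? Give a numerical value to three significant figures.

f_X = 2.690 × 10^13 Hz (from frequency = 26.9 THz, via f given directly).
f_Y = 2.418 × 10^14 Hz (from wavelength = 1.24 μm, via f = c/λ).
Ratio = 2.690 × 10^13 / 2.418 × 10^14 = 0.111.

0.111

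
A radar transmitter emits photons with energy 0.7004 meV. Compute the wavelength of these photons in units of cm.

First convert: E = 0.7004 meV = 1.1222e-22 J.
The photon relation is λ = hc/E, giving λ = 0.001770 m.
Converting to cm: λ = 0.1770 cm ≈ 0.177 cm.

0.177 cm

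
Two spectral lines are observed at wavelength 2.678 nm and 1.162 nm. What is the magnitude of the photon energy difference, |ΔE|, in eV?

604 eV

Using E = hc/λ: E₁ = 7.4176e-17 J, E₂ = 1.7095e-16 J.
|ΔE| = |7.4176e-17 − 1.7095e-16| = 9.68e-17 J = 604 eV.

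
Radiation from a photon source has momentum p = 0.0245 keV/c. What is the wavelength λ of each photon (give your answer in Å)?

506 Å

In SI units: p = 0.0245 keV/c = 1.3094e-26 kg·m/s.
Since λ = h/p for a photon, λ = 5.061e-8 m.
Converting to Å: λ = 506.1 Å ≈ 506 Å.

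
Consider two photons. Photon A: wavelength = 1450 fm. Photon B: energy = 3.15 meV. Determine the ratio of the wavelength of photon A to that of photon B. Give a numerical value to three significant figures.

3.68·10^-9

λ_A = 1.450·10^-12 m (from wavelength = 1450 fm, via λ given directly).
λ_B = 3.936·10^-4 m (from energy = 3.15 meV, via λ = hc/E).
Ratio = 1.450·10^-12 / 3.936·10^-4 = 3.68·10^-9.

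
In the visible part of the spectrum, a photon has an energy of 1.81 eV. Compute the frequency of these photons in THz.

438 THz

In SI units: E = 1.81 eV = 2.8999e-19 J.
The photon relation is f = E/h, giving f = 4.377e14 Hz.
Converting to THz: f = 437.7 THz ≈ 438 THz.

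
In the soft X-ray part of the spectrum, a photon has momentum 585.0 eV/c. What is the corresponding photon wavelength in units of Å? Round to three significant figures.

21.2 Å

In SI units: p = 585.0 eV/c = 3.1264 × 10^-25 kg·m/s.
Apply λ = h/p: λ = 2.119 × 10^-9 m.
Converting to Å: λ = 21.19 Å ≈ 21.2 Å.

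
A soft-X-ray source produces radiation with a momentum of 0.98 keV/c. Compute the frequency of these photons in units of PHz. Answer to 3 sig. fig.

237 PHz

(h = 6.62607015e-34 J·s, c = 2.99792458e8 m/s, 1 eV = 1.602176634e-19 J.)
First convert: p = 0.98 keV/c = 5.2374e-25 kg·m/s.
Apply f = pc/h: f = 2.370e17 Hz.
Converting to PHz: f = 237.0 PHz ≈ 237 PHz.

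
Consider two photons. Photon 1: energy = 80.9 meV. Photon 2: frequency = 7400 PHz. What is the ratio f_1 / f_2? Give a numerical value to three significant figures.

f_1 = 1.956 × 10^13 Hz (from energy = 80.9 meV, via f = E/h).
f_2 = 7.400 × 10^18 Hz (from frequency = 7400 PHz, via f given directly).
Ratio = 1.956 × 10^13 / 7.400 × 10^18 = 2.64 × 10^-6.

2.64 × 10^-6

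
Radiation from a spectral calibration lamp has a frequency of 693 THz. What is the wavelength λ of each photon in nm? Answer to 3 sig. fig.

In SI units: f = 693 THz = 6.93 × 10^14 Hz.
For a photon λ = c/f, so λ = 4.326 × 10^-7 m.
Converting to nm: λ = 432.6 nm ≈ 433 nm.

433 nm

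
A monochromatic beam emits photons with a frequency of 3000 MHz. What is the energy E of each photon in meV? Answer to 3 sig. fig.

First convert: f = 3000 MHz = 3.0e9 Hz.
Apply E = hf: E = 1.988e-24 J.
Converting to meV: E = 0.01241 meV ≈ 0.0124 meV.

0.0124 meV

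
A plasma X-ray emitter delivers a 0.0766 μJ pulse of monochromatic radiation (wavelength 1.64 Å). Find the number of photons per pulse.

6.32e7 photons

Per-photon energy: E = 1.211e-15 J (from wavelength = 1.64 Å).
N = E_total / E_photon = 7.66e-8 J / 1.211e-15 J = 6.32e7.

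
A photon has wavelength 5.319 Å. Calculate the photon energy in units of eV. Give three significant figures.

In SI units: λ = 5.319 Å = 5.319 × 10^-10 m.
The photon relation is E = hc/λ, giving E = 3.735 × 10^-16 J.
Converting to eV: E = 2331 eV ≈ 2330 eV.

2330 eV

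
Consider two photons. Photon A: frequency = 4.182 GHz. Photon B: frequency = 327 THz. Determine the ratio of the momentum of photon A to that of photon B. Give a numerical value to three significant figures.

p_A = 9.243·10^-33 kg·m/s (from frequency = 4.182 GHz, via p = hf/c).
p_B = 7.227·10^-28 kg·m/s (from frequency = 327 THz, via p = hf/c).
Ratio = 9.243·10^-33 / 7.227·10^-28 = 1.28·10^-5.

1.28·10^-5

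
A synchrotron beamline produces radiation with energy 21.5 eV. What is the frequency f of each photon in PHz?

Use h = 6.62607015e-34 J·s, 1 eV = 1.602176634e-19 J.
First convert: E = 21.5 eV = 3.4447e-18 J.
Since f = E/h for a photon, f = 5.199e15 Hz.
Converting to PHz: f = 5.199 PHz ≈ 5.20 PHz.

5.20 PHz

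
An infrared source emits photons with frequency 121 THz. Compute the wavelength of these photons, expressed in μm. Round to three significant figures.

In SI units: f = 121 THz = 1.21 × 10^14 Hz.
Apply λ = c/f: λ = 2.478 × 10^-6 m.
Converting to μm: λ = 2.478 μm ≈ 2.48 μm.

2.48 μm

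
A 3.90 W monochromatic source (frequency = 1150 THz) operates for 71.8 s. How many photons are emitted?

3.67 × 10^20 photons

Total energy: E_total = P·t = 3.90 × 71.8 = 280.0 J.
Per-photon energy: E = 7.620 × 10^-19 J.
N = E_total / E_photon = 3.67 × 10^20.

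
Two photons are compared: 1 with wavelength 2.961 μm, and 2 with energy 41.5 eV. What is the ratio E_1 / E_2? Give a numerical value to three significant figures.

0.0101

E_1 = 6.709e-20 J (from wavelength = 2.961 μm, via E = hc/λ).
E_2 = 6.649e-18 J (from energy = 41.5 eV, via E given directly).
Ratio = 6.709e-20 / 6.649e-18 = 0.0101.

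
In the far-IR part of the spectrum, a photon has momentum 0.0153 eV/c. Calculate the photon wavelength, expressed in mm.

Convert to SI: p = 0.0153 eV/c = 8.1768e-30 kg·m/s.
Apply λ = h/p: λ = 8.104e-5 m.
Converting to mm: λ = 0.08104 mm ≈ 0.0810 mm.

0.0810 mm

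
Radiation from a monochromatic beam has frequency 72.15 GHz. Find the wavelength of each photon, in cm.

Take c = 2.99792458e8 m/s.
Convert to SI: f = 72.15 GHz = 7.215e10 Hz.
Apply λ = c/f: λ = 0.004155 m.
Converting to cm: λ = 0.4155 cm ≈ 0.416 cm.

0.416 cm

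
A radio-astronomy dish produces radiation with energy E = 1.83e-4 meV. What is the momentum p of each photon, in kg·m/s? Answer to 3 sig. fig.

Convert to SI: E = 1.83e-4 meV = 2.9320e-26 J.
For a photon p = E/c, so p = 9.780e-35 kg·m/s.
So p ≈ 9.78e-35 kg·m/s.

9.78e-35 kg·m/s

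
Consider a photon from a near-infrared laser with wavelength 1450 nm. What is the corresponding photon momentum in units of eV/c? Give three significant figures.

(h = 6.62607015e-34 J·s, c = 2.99792458e8 m/s, 1 eV = 1.602176634e-19 J.)
First convert: λ = 1450 nm = 1.45e-6 m.
The photon relation is p = h/λ, giving p = 4.570e-28 kg·m/s.
Converting to eV/c: p = 0.8551 eV/c ≈ 0.855 eV/c.

0.855 eV/c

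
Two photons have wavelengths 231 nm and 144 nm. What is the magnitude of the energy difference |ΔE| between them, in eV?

Using E = hc/λ: E₁ = 8.599e-19 J, E₂ = 1.379e-18 J.
|ΔE| = |8.599e-19 − 1.379e-18| = 5.20e-19 J = 3.24 eV.

3.24 eV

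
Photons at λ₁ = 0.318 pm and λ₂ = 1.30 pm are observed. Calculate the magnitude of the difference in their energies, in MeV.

Using E = hc/λ: E₁ = 6.247 × 10^-13 J, E₂ = 1.528 × 10^-13 J.
|ΔE| = |6.247 × 10^-13 − 1.528 × 10^-13| = 4.72 × 10^-13 J = 2.95 MeV.

2.95 MeV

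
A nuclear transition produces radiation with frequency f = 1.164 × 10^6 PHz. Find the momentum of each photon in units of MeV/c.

Convert to SI: f = 1.164 × 10^6 PHz = 1.164 × 10^21 Hz.
Apply p = hf/c: p = 2.573 × 10^-21 kg·m/s.
Converting to MeV/c: p = 4.814 MeV/c ≈ 4.81 MeV/c.

4.81 MeV/c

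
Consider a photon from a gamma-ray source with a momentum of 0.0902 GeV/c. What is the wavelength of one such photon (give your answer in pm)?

0.0137 pm

Use h = 6.62607015 × 10^-34 J·s, c = 2.99792458 × 10^8 m/s, 1 eV = 1.602176634 × 10^-19 J.
Convert to SI: p = 0.0902 GeV/c = 4.8205 × 10^-20 kg·m/s.
Apply λ = h/p: λ = 1.375 × 10^-14 m.
Converting to pm: λ = 0.01375 pm ≈ 0.0137 pm.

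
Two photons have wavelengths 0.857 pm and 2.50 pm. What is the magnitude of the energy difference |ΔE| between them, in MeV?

0.951 MeV

Using E = hc/λ: E₁ = 2.318 × 10^-13 J, E₂ = 7.946 × 10^-14 J.
|ΔE| = |2.318 × 10^-13 − 7.946 × 10^-14| = 1.52 × 10^-13 J = 0.951 MeV.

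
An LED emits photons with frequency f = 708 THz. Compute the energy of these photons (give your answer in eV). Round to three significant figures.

(h = 6.62607015 × 10^-34 J·s, 1 eV = 1.602176634 × 10^-19 J.)
First convert: f = 708 THz = 7.08 × 10^14 Hz.
For a photon E = hf, so E = 4.691 × 10^-19 J.
Converting to eV: E = 2.928 eV ≈ 2.93 eV.

2.93 eV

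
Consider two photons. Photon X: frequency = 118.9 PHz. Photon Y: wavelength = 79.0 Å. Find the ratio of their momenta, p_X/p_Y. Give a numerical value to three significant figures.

p_X = 2.628 × 10^-25 kg·m/s (from frequency = 118.9 PHz, via p = hf/c).
p_Y = 8.387 × 10^-26 kg·m/s (from wavelength = 79.0 Å, via p = h/λ).
Ratio = 2.628 × 10^-25 / 8.387 × 10^-26 = 3.13.

3.13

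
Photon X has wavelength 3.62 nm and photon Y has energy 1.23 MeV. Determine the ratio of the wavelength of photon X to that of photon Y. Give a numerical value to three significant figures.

3590

λ_X = 3.620·10^-9 m (from wavelength = 3.62 nm, via λ given directly).
λ_Y = 1.008·10^-12 m (from energy = 1.23 MeV, via λ = hc/E).
Ratio = 3.620·10^-9 / 1.008·10^-12 = 3590.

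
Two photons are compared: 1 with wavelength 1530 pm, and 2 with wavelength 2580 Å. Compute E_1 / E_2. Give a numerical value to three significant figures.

169

E_1 = 1.298e-16 J (from wavelength = 1530 pm, via E = hc/λ).
E_2 = 7.699e-19 J (from wavelength = 2580 Å, via E = hc/λ).
Ratio = 1.298e-16 / 7.699e-19 = 169.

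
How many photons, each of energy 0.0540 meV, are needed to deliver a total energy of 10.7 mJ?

1.24e21 photons

Per-photon energy: E = 8.652e-24 J (from energy = 0.0540 meV).
N = E_total / E_photon = 0.0107 J / 8.652e-24 J = 1.24e21.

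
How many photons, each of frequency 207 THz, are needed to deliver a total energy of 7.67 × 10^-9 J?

Per-photon energy: E = 1.372 × 10^-19 J (from frequency = 207 THz).
N = E_total / E_photon = 7.67 × 10^-9 J / 1.372 × 10^-19 J = 5.59 × 10^10.

5.59 × 10^10 photons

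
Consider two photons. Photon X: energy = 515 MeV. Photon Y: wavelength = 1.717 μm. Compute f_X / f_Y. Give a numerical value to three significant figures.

7.13e8

f_X = 1.245e23 Hz (from energy = 515 MeV, via f = E/h).
f_Y = 1.746e14 Hz (from wavelength = 1.717 μm, via f = c/λ).
Ratio = 1.245e23 / 1.746e14 = 7.13e8.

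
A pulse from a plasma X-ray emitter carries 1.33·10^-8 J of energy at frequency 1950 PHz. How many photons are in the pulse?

1.03·10^7 photons

Per-photon energy: E = 1.292·10^-15 J (from frequency = 1950 PHz).
N = E_total / E_photon = 1.33·10^-8 J / 1.292·10^-15 J = 1.03·10^7.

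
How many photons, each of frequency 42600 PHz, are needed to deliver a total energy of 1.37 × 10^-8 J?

4.85 × 10^5 photons

Per-photon energy: E = 2.823 × 10^-14 J (from frequency = 42600 PHz).
N = E_total / E_photon = 1.37 × 10^-8 J / 2.823 × 10^-14 J = 4.85 × 10^5.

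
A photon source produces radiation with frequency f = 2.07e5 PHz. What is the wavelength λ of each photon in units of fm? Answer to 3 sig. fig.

1450 fm

(c = 2.99792458e8 m/s.)
Convert to SI: f = 2.07e5 PHz = 2.07e20 Hz.
Since λ = c/f for a photon, λ = 1.448e-12 m.
Converting to fm: λ = 1448 fm ≈ 1450 fm.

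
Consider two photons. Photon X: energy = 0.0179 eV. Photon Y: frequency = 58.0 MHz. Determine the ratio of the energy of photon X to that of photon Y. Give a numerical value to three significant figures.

E_X = 2.868e-21 J (from energy = 0.0179 eV, via E given directly).
E_Y = 3.843e-26 J (from frequency = 58.0 MHz, via E = hf).
Ratio = 2.868e-21 / 3.843e-26 = 7.46e4.

7.46e4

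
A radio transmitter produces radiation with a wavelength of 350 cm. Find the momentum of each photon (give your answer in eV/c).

Use h = 6.62607015e-34 J·s, c = 2.99792458e8 m/s, 1 eV = 1.602176634e-19 J.
In SI units: λ = 350 cm = 3.50 m.
The photon relation is p = h/λ, giving p = 1.893e-34 kg·m/s.
Converting to eV/c: p = 3.542e-7 eV/c ≈ 3.54e-7 eV/c.

3.54e-7 eV/c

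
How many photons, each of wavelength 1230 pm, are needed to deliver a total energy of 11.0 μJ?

Per-photon energy: E = 1.615 × 10^-16 J (from wavelength = 1230 pm).
N = E_total / E_photon = 1.10 × 10^-5 J / 1.615 × 10^-16 J = 6.81 × 10^10.

6.81 × 10^10 photons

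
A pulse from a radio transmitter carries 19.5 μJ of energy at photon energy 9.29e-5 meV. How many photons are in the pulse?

1.31e21 photons

Per-photon energy: E = 1.488e-26 J (from energy = 9.29e-5 meV).
N = E_total / E_photon = 1.95e-5 J / 1.488e-26 J = 1.31e21.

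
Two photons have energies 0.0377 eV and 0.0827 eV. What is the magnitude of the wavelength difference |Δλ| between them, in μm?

Using λ = hc/E: λ₁ = 3.289 × 10^-5 m, λ₂ = 1.499 × 10^-5 m.
|Δλ| = |3.289 × 10^-5 − 1.499 × 10^-5| = 1.79 × 10^-5 m = 17.9 μm.

17.9 μm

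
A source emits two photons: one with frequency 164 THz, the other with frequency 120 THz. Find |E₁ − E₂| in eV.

0.182 eV

Using E = hf: E₁ = 1.087e-19 J, E₂ = 7.951e-20 J.
|ΔE| = |1.087e-19 − 7.951e-20| = 2.92e-20 J = 0.182 eV.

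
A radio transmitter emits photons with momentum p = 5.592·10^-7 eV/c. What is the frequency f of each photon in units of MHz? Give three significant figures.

135 MHz

Take h = 6.62607015·10^-34 J·s, c = 2.99792458·10^8 m/s, 1 eV = 1.602176634·10^-19 J.
In SI units: p = 5.592·10^-7 eV/c = 2.9885·10^-34 kg·m/s.
Since f = pc/h for a photon, f = 1.352·10^8 Hz.
Converting to MHz: f = 135.2 MHz ≈ 135 MHz.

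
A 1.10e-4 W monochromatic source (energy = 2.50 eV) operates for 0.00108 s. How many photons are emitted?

2.97e11 photons

Total energy: E_total = P·t = 1.10e-4 × 0.00108 = 1.188e-7 J.
Per-photon energy: E = 4.005e-19 J.
N = E_total / E_photon = 2.97e11.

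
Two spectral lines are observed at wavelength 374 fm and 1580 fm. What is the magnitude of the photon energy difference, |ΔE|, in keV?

Using E = hc/λ: E₁ = 5.311e-13 J, E₂ = 1.257e-13 J.
|ΔE| = |5.311e-13 − 1.257e-13| = 4.05e-13 J = 2530 keV.

2530 keV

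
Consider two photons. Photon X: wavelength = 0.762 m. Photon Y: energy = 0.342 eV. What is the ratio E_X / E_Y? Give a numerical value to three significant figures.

4.76e-6

E_X = 2.607e-25 J (from wavelength = 0.762 m, via E = hc/λ).
E_Y = 5.479e-20 J (from energy = 0.342 eV, via E given directly).
Ratio = 2.607e-25 / 5.479e-20 = 4.76e-6.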